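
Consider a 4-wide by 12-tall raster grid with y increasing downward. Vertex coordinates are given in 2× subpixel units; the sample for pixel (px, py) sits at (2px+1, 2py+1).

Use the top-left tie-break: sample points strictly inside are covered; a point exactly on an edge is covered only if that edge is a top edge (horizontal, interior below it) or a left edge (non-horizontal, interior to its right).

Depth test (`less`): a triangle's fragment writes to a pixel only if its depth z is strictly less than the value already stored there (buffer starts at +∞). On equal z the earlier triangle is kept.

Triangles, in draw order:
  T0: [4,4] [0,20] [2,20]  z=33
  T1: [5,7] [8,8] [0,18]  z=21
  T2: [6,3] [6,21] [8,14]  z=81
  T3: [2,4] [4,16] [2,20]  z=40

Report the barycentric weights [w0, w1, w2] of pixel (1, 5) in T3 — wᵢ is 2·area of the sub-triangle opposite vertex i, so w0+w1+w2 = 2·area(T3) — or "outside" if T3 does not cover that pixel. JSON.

T0:
  2·area = 32  (B↔C swapped to make it positive)
  edge (4, 4)→(2, 20): d=(-2,16) right/bottom  bias=-1
  edge (2, 20)→(0, 20): d=(-2,0) right/bottom  bias=-1
  edge (0, 20)→(4, 4): d=(4,-16) top-left  bias=+0
    (1,4)@(3, 9): e=[6,22,4] → █
    (2,4)@(5, 9): e=[-26,22,36] → ·
    (1,5)@(3, 11): e=[2,18,12] → █
    (2,5)@(5, 11): e=[-30,18,44] → ·
    (1,6)@(3, 13): e=[-2,14,20] → ·
    (0,8)@(1, 17): e=[22,6,4] → █
    (1,8)@(3, 17): e=[-10,6,36] → ·
    (0,9)@(1, 19): e=[18,2,12] → █
    (1,9)@(3, 19): e=[-14,2,44] → ·
    (0,10)@(1, 21): e=[14,-2,20] → ·
  covered (4 px):
    · · · ·
    · · · ·
    · · · ·
    · · · ·
    · █ · ·
    · █ · ·
    · · · ·
    · · · ·
    █ · · ·
    █ · · ·
    · · · ·
    · · · ·
T1:
  2·area = 38
  edge (5, 7)→(8, 8): d=(3,1) right/bottom  bias=-1
  edge (8, 8)→(0, 18): d=(-8,10) right/bottom  bias=-1
  edge (0, 18)→(5, 7): d=(5,-11) top-left  bias=+0
    (2,3)@(5, 7): e=[0,38,0] → ·  [on edge]
    (2,4)@(5, 9): e=[6,22,10] → █
    (3,4)@(7, 9): e=[4,2,32] → █
    (2,5)@(5, 11): e=[12,6,20] → █
    (3,5)@(7, 11): e=[10,-14,42] → ·
    (1,6)@(3, 13): e=[20,10,8] → █
    (2,6)@(5, 13): e=[18,-10,30] → ·
    (1,7)@(3, 15): e=[26,-6,18] → ·
  covered (4 px):
    · · · ·
    · · · ·
    · · · ·
    · · · ·
    · · █ █
    · · █ ·
    · █ · ·
    · · · ·
    · · · ·
    · · · ·
    · · · ·
    · · · ·
T2:
  2·area = 36  (B↔C swapped to make it positive)
  edge (6, 3)→(8, 14): d=(2,11) right/bottom  bias=-1
  edge (8, 14)→(6, 21): d=(-2,7) right/bottom  bias=-1
  edge (6, 21)→(6, 3): d=(0,-18) top-left  bias=+0
    (3,4)@(7, 9): e=[1,17,18] → █
    (3,5)@(7, 11): e=[5,13,18] → █
    (3,6)@(7, 13): e=[9,9,18] → █
    (3,7)@(7, 15): e=[13,5,18] → █
    (3,8)@(7, 17): e=[17,1,18] → █
    (3,9)@(7, 19): e=[21,-3,18] → ·
  covered (5 px):
    · · · ·
    · · · ·
    · · · ·
    · · · ·
    · · · █
    · · · █
    · · · █
    · · · █
    · · · █
    · · · ·
    · · · ·
    · · · ·
T3:
  2·area = 32
  edge (2, 4)→(4, 16): d=(2,12) right/bottom  bias=-1
  edge (4, 16)→(2, 20): d=(-2,4) right/bottom  bias=-1
  edge (2, 20)→(2, 4): d=(0,-16) top-left  bias=+0
    (1,5)@(3, 11): e=[2,14,16] → █
    (2,5)@(5, 11): e=[-22,6,48] → ·
    (1,6)@(3, 13): e=[6,10,16] → █
    (2,6)@(5, 13): e=[-18,2,48] → ·
    (1,7)@(3, 15): e=[10,6,16] → █
    (2,7)@(5, 15): e=[-14,-2,48] → ·
    (1,8)@(3, 17): e=[14,2,16] → █
    (2,8)@(5, 17): e=[-10,-6,48] → ·
    (1,9)@(3, 19): e=[18,-2,16] → ·
  covered (4 px):
    · · · ·
    · · · ·
    · · · ·
    · · · ·
    · · · ·
    · █ · ·
    · █ · ·
    · █ · ·
    · █ · ·
    · · · ·
    · · · ·
    · · · ·

Final: [14,16,2]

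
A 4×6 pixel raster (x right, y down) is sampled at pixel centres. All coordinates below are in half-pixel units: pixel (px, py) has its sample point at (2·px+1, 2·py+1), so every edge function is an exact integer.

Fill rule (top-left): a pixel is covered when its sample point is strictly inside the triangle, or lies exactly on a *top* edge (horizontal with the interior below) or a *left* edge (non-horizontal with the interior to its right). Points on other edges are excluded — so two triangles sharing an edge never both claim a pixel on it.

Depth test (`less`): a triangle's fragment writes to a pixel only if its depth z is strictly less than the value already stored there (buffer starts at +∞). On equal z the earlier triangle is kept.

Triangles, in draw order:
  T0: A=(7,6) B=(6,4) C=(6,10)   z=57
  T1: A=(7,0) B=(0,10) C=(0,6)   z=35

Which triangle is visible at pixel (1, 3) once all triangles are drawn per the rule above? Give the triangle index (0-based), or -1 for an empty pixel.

T0:
  2·area = 6  (B↔C swapped to make it positive)
  edge (7, 6)→(6, 10): d=(-1,4) right/bottom  bias=-1
  edge (6, 10)→(6, 4): d=(0,-6) top-left  bias=+0
  edge (6, 4)→(7, 6): d=(1,2) right/bottom  bias=-1
  covered (0 px):
    · · · ·
    · · · ·
    · · · ·
    · · · ·
    · · · ·
    · · · ·
T1:
  2·area = 28
  edge (7, 0)→(0, 10): d=(-7,10) right/bottom  bias=-1
  edge (0, 10)→(0, 6): d=(0,-4) top-left  bias=+0
  edge (0, 6)→(7, 0): d=(7,-6) top-left  bias=+0
    (1,2)@(3, 5): e=[5,12,11] → █
    (2,2)@(5, 5): e=[-15,20,23] → ·
    (0,3)@(1, 7): e=[11,4,13] → █
    (1,3)@(3, 7): e=[-9,12,25] → ·
    (0,4)@(1, 9): e=[-3,4,27] → ·
  covered (2 px):
    · · · ·
    · · · ·
    · █ · ·
    █ · · ·
    · · · ·
    · · · ·

Z-buffer (winner per pixel, '.' = empty):
  . . . .
  . . . .
  . 1 . .
  1 . . .
  . . . .
  . . . .

Final: -1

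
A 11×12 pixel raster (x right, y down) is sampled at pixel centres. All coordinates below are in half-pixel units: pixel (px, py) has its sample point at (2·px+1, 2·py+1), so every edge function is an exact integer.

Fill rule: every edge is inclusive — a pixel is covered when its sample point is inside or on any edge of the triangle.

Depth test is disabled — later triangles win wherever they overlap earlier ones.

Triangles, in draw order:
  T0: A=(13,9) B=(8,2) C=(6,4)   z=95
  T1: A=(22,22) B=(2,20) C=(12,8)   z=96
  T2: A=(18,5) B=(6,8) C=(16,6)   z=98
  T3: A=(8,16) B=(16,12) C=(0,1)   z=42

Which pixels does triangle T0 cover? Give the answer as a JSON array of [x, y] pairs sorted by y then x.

T0:
  2·area = 24  (B↔C swapped to make it positive)
  edge (13, 9)→(6, 4): d=(-7,-5) inclusive
  edge (6, 4)→(8, 2): d=(2,-2) inclusive
  edge (8, 2)→(13, 9): d=(5,7) inclusive
    (4,0)@(9, 1): e=[36,0,-12] → .  [on edge]
    (3,1)@(7, 3): e=[12,0,12] → X  [on edge]
    (4,1)@(9, 3): e=[22,4,-2] → .
    (2,2)@(5, 5): e=[-12,0,36] → .  [on edge]
    (3,2)@(7, 5): e=[-2,4,22] → .
    (4,2)@(9, 5): e=[8,8,8] → X
    (5,2)@(11, 5): e=[18,12,-6] → .
    (1,3)@(3, 7): e=[-36,0,60] → .  [on edge]
    (4,3)@(9, 7): e=[-6,12,18] → .
    (5,3)@(11, 7): e=[4,16,4] → X
    (6,3)@(13, 7): e=[14,20,-10] → .
    (0,4)@(1, 9): e=[-60,0,84] → .  [on edge]
    (6,4)@(13, 9): e=[0,24,0] → X  [on edge]
  covered (4 px):
    . . . . . . . . . . .
    . . . X . . . . . . .
    . . . . X . . . . . .
    . . . . . X . . . . .
    . . . . . . X . . . .
    . . . . . . . . . . .
    . . . . . . . . . . .
    . . . . . . . . . . .
    . . . . . . . . . . .
    . . . . . . . . . . .
    . . . . . . . . . . .
    . . . . . . . . . . .
T1:
  2·area = 260
  edge (22, 22)→(2, 20): d=(-20,-2) inclusive
  edge (2, 20)→(12, 8): d=(10,-12) inclusive
  edge (12, 8)→(22, 22): d=(10,14) inclusive
    (3,0)@(7, 1): e=[390,-130,0] → .  [on edge]
    (5,5)@(11, 11): e=[198,18,44] → X
    (6,5)@(13, 11): e=[202,42,16] → X
    (7,5)@(15, 11): e=[206,66,-12] → .
    (4,6)@(9, 13): e=[154,14,92] → X
    (7,6)@(15, 13): e=[166,86,8] → X
    (8,6)@(17, 13): e=[170,110,-20] → .
    (3,7)@(7, 15): e=[110,10,140] → X
    (8,7)@(17, 15): e=[130,130,0] → X  [on edge]
    (9,7)@(19, 15): e=[134,154,-28] → .
    (2,8)@(5, 17): e=[66,6,188] → X
    (9,8)@(19, 17): e=[94,174,-8] → .
  covered (33 px):
    . . . . . . . . . . .
    . . . . . . . . . . .
    . . . . . . . . . . .
    . . . . . . . . . . .
    . . . . . . . . . . .
    . . . . . X X . . . .
    . . . . X X X X . . .
    . . . X X X X X X . .
    . . X X X X X X X . .
    . X X X X X X X X X .
    . . . . . . X X X X X
    . . . . . . . . . . .
T2:
  2·area = 6  (B↔C swapped to make it positive)
  edge (18, 5)→(16, 6): d=(-2,1) inclusive
  edge (16, 6)→(6, 8): d=(-10,2) inclusive
  edge (6, 8)→(18, 5): d=(12,-3) inclusive
    (10,2)@(21, 5): e=[-3,0,9] → .  [on edge]
    (5,3)@(11, 7): e=[3,0,3] → X  [on edge]
    (6,3)@(13, 7): e=[1,-4,9] → .
    (0,4)@(1, 9): e=[9,0,-3] → .  [on edge]
    (5,4)@(11, 9): e=[-1,-20,27] → .
  covered (1 px):
    . . . . . . . . . . .
    . . . . . . . . . . .
    . . . . . . . . . . .
    . . . . . X . . . . .
    . . . . . . . . . . .
    . . . . . . . . . . .
    . . . . . . . . . . .
    . . . . . . . . . . .
    . . . . . . . . . . .
    . . . . . . . . . . .
    . . . . . . . . . . .
    . . . . . . . . . . .
T3:
  2·area = 152  (B↔C swapped to make it positive)
  edge (8, 16)→(0, 1): d=(-8,-15) inclusive
  edge (0, 1)→(16, 12): d=(16,11) inclusive
  edge (16, 12)→(8, 16): d=(-8,4) inclusive
    (1,2)@(3, 5): e=[13,31,108] → X
    (2,2)@(5, 5): e=[43,9,100] → X
    (3,2)@(7, 5): e=[73,-13,92] → .
    (1,3)@(3, 7): e=[-3,63,92] → .
    (2,3)@(5, 7): e=[27,41,84] → X
    (3,3)@(7, 7): e=[57,19,76] → X
    (4,3)@(9, 7): e=[87,-3,68] → .
    (2,4)@(5, 9): e=[11,73,68] → X
    (4,4)@(9, 9): e=[71,29,52] → X
    (5,4)@(11, 9): e=[101,7,44] → X
    (6,4)@(13, 9): e=[131,-15,36] → .
    (2,5)@(5, 11): e=[-5,105,52] → .
  covered (17 px):
    . . . . . . . . . . .
    . . . . . . . . . . .
    . X X . . . . . . . .
    . . X X . . . . . . .
    . . X X X X . . . . .
    . . . X X X X . . . .
    . . . X X X X . . . .
    . . . . X . . . . . .
    . . . . . . . . . . .
    . . . . . . . . . . .
    . . . . . . . . . . .
    . . . . . . . . . . .

Final: [[3,1],[4,2],[5,3],[6,4]]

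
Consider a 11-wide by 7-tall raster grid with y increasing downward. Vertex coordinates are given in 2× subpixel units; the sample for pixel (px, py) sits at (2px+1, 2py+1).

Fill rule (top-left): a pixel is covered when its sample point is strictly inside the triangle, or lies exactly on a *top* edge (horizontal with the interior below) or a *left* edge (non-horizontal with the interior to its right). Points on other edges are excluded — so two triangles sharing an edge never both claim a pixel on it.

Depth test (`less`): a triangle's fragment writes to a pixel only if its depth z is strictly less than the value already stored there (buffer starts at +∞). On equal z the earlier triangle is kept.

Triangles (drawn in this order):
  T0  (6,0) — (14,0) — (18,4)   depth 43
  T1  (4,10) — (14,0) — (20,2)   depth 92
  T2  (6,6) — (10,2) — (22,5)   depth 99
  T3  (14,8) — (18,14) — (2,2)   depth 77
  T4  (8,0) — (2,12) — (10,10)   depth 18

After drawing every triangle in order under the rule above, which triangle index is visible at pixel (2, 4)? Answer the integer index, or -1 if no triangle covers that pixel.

T0:
  2·area = 32
  edge (6, 0)→(14, 0): d=(8,0) top-left  bias=+0
  edge (14, 0)→(18, 4): d=(4,4) right/bottom  bias=-1
  edge (18, 4)→(6, 0): d=(-12,-4) top-left  bias=+0
    (4,0)@(9, 1): e=[8,24,0] → X  [on edge]
    (5,0)@(11, 1): e=[8,16,8] → X
    (6,0)@(13, 1): e=[8,8,16] → X
    (7,0)@(15, 1): e=[8,0,24] → .  [on edge]
    (4,1)@(9, 3): e=[24,32,-24] → .
    (5,1)@(11, 3): e=[24,24,-16] → .
    (6,1)@(13, 3): e=[24,16,-8] → .
    (7,1)@(15, 3): e=[24,8,0] → X  [on edge]
    (8,1)@(17, 3): e=[24,0,8] → .  [on edge]
    (7,2)@(15, 5): e=[40,16,-24] → .
    (9,2)@(19, 5): e=[40,0,-8] → .  [on edge]
    (10,2)@(21, 5): e=[40,-8,0] → .  [on edge]
    (10,3)@(21, 7): e=[56,0,-24] → .  [on edge]
  covered (4 px):
    . . . . X X X . . . .
    . . . . . . . X . . .
    . . . . . . . . . . .
    . . . . . . . . . . .
    . . . . . . . . . . .
    . . . . . . . . . . .
    . . . . . . . . . . .
T1:
  2·area = 80
  edge (4, 10)→(14, 0): d=(10,-10) top-left  bias=+0
  edge (14, 0)→(20, 2): d=(6,2) right/bottom  bias=-1
  edge (20, 2)→(4, 10): d=(-16,8) right/bottom  bias=-1
    (6,0)@(13, 1): e=[0,8,72] → X  [on edge]
    (7,0)@(15, 1): e=[20,4,56] → X
    (8,0)@(17, 1): e=[40,0,40] → .  [on edge]
    (5,1)@(11, 3): e=[0,24,56] → X  [on edge]
    (8,1)@(17, 3): e=[60,12,8] → X
    (9,1)@(19, 3): e=[80,8,-8] → .
    (4,2)@(9, 5): e=[0,40,40] → X  [on edge]
    (7,2)@(15, 5): e=[60,28,-8] → .
    (8,2)@(17, 5): e=[80,24,-24] → .
    (3,3)@(7, 7): e=[0,56,24] → X  [on edge]
    (5,3)@(11, 7): e=[40,48,-8] → .
    (6,3)@(13, 7): e=[60,44,-24] → .
    (2,4)@(5, 9): e=[0,72,8] → X  [on edge]
    (1,5)@(3, 11): e=[0,88,-8] → .  [on edge]
    (0,6)@(1, 13): e=[0,104,-24] → .  [on edge]
  covered (12 px):
    . . . . . . X X . . .
    . . . . . X X X X . .
    . . . . X X X . . . .
    . . . X X . . . . . .
    . . X . . . . . . . .
    . . . . . . . . . . .
    . . . . . . . . . . .
T2:
  2·area = 60
  edge (6, 6)→(10, 2): d=(4,-4) top-left  bias=+0
  edge (10, 2)→(22, 5): d=(12,3) right/bottom  bias=-1
  edge (22, 5)→(6, 6): d=(-16,1) right/bottom  bias=-1
    (5,0)@(11, 1): e=[0,-15,75] → .  [on edge]
    (4,1)@(9, 3): e=[0,15,45] → X  [on edge]
    (5,1)@(11, 3): e=[8,9,43] → X
    (6,1)@(13, 3): e=[16,3,41] → X
    (7,1)@(15, 3): e=[24,-3,39] → .
    (3,2)@(7, 5): e=[0,45,15] → X  [on edge]
    (7,2)@(15, 5): e=[32,21,7] → X
    (8,2)@(17, 5): e=[40,15,5] → X
    (9,2)@(19, 5): e=[48,9,3] → X
    (10,2)@(21, 5): e=[56,3,1] → X
    (2,3)@(5, 7): e=[0,75,-15] → .  [on edge]
    (3,3)@(7, 7): e=[8,69,-17] → .
    (1,4)@(3, 9): e=[0,105,-45] → .  [on edge]
    (0,5)@(1, 11): e=[0,135,-75] → .  [on edge]
  covered (11 px):
    . . . . . . . . . . .
    . . . . X X X . . . .
    . . . X X X X X X X X
    . . . . . . . . . . .
    . . . . . . . . . . .
    . . . . . . . . . . .
    . . . . . . . . . . .
T3:
  2·area = 48
  edge (14, 8)→(18, 14): d=(4,6) right/bottom  bias=-1
  edge (18, 14)→(2, 2): d=(-16,-12) top-left  bias=+0
  edge (2, 2)→(14, 8): d=(12,6) right/bottom  bias=-1
    (3,2)@(7, 5): e=[30,12,6] → X
    (4,2)@(9, 5): e=[18,36,-6] → .
    (3,3)@(7, 7): e=[38,-20,30] → .
    (4,3)@(9, 7): e=[26,4,18] → X
    (5,3)@(11, 7): e=[14,28,6] → X
    (6,3)@(13, 7): e=[2,52,-6] → .
    (4,4)@(9, 9): e=[34,-28,42] → .
    (5,4)@(11, 9): e=[22,-4,30] → .
    (6,4)@(13, 9): e=[10,20,18] → X
    (7,4)@(15, 9): e=[-2,44,6] → .
    (6,5)@(13, 11): e=[18,-12,42] → .
    (7,5)@(15, 11): e=[6,12,30] → X
  covered (6 px):
    . . . . . . . . . . .
    . . . . . . . . . . .
    . . . X . . . . . . .
    . . . . X X . . . . .
    . . . . . . X . . . .
    . . . . . . . X . . .
    . . . . . . . . X . .
T4:
  2·area = 84  (B↔C swapped to make it positive)
  edge (8, 0)→(10, 10): d=(2,10) right/bottom  bias=-1
  edge (10, 10)→(2, 12): d=(-8,2) right/bottom  bias=-1
  edge (2, 12)→(8, 0): d=(6,-12) top-left  bias=+0
    (3,1)@(7, 3): e=[16,62,6] → X
    (4,1)@(9, 3): e=[-4,58,30] → .
    (3,2)@(7, 5): e=[20,46,18] → X
    (4,2)@(9, 5): e=[0,42,42] → .  [on edge]
    (2,3)@(5, 7): e=[44,34,6] → X
    (4,3)@(9, 7): e=[4,26,54] → X
    (5,3)@(11, 7): e=[-16,22,78] → .
    (2,4)@(5, 9): e=[48,18,18] → X
    (5,4)@(11, 9): e=[-12,6,90] → .
    (1,5)@(3, 11): e=[72,6,6] → X
    (3,5)@(7, 11): e=[32,-2,54] → .
    (4,5)@(9, 11): e=[12,-6,78] → .
  covered (10 px):
    . . . . . . . . . . .
    . . . X . . . . . . .
    . . . X . . . . . . .
    . . X X X . . . . . .
    . . X X X . . . . . .
    . X X . . . . . . . .
    . . . . . . . . . . .

Z-buffer (winner per pixel, '.' = empty):
  . . . . 0 0 0 1 . . .
  . . . 4 2 1 1 0 1 . .
  . . . 4 1 1 1 2 2 2 2
  . . 4 4 4 3 . . . . .
  . . 4 4 4 . 3 . . . .
  . 4 4 . . . . 3 . . .
  . . . . . . . . 3 . .

Result: 4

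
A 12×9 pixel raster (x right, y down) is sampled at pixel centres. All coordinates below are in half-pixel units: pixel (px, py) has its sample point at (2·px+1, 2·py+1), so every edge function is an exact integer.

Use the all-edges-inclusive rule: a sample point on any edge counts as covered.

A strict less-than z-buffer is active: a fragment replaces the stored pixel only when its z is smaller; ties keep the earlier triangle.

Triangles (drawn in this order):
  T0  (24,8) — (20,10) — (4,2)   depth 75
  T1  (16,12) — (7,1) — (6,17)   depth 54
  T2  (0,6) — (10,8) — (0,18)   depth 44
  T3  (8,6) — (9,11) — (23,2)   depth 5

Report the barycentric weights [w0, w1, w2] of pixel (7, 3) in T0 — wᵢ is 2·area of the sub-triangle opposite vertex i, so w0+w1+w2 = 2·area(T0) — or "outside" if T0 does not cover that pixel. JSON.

T0:
  2·area = 64
  edge (24, 8)→(20, 10): d=(-4,2) inclusive
  edge (20, 10)→(4, 2): d=(-16,-8) inclusive
  edge (4, 2)→(24, 8): d=(20,6) inclusive
    (3,1)@(7, 3): e=[54,8,2] → #
    (4,1)@(9, 3): e=[50,24,-10] → ·
    (3,2)@(7, 5): e=[46,-24,42] → ·
    (5,2)@(11, 5): e=[38,8,18] → #
    (6,2)@(13, 5): e=[34,24,6] → #
    (7,2)@(15, 5): e=[30,40,-6] → ·
    (5,3)@(11, 7): e=[30,-24,58] → ·
    (6,3)@(13, 7): e=[26,-8,46] → ·
    (7,3)@(15, 7): e=[22,8,34] → #
    (8,3)@(17, 7): e=[18,24,22] → #
    (9,3)@(19, 7): e=[14,40,10] → #
    (10,3)@(21, 7): e=[10,56,-2] → ·
  covered (8 px):
    · · · · · · · · · · · ·
    · · · # · · · · · · · ·
    · · · · · # # · · · · ·
    · · · · · · · # # # · ·
    · · · · · · · · · # # ·
    · · · · · · · · · · · ·
    · · · · · · · · · · · ·
    · · · · · · · · · · · ·
    · · · · · · · · · · · ·
T1:
  2·area = 155  (B↔C swapped to make it positive)
  edge (16, 12)→(6, 17): d=(-10,5) inclusive
  edge (6, 17)→(7, 1): d=(1,-16) inclusive
  edge (7, 1)→(16, 12): d=(9,11) inclusive
    (3,0)@(7, 1): e=[155,0,0] → #  [on edge]
    (4,0)@(9, 1): e=[145,32,-22] → ·
    (3,1)@(7, 3): e=[135,2,18] → #
    (4,1)@(9, 3): e=[125,34,-4] → ·
    (3,2)@(7, 5): e=[115,4,36] → #
    (4,2)@(9, 5): e=[105,36,14] → #
    (5,2)@(11, 5): e=[95,68,-8] → ·
    (3,3)@(7, 7): e=[95,6,54] → #
    (5,3)@(11, 7): e=[75,70,10] → #
    (6,3)@(13, 7): e=[65,102,-12] → ·
    (3,4)@(7, 9): e=[75,8,72] → #
    (6,4)@(13, 9): e=[45,104,6] → #
  covered (22 px):
    · · · # · · · · · · · ·
    · · · # · · · · · · · ·
    · · · # # · · · · · · ·
    · · · # # # · · · · · ·
    · · · # # # # · · · · ·
    · · · # # # # # · · · ·
    · · · # # # # · · · · ·
    · · · # # · · · · · · ·
    · · · · · · · · · · · ·
T2:
  2·area = 120
  edge (0, 6)→(10, 8): d=(10,2) inclusive
  edge (10, 8)→(0, 18): d=(-10,10) inclusive
  edge (0, 18)→(0, 6): d=(0,-12) inclusive
    (8,0)@(17, 1): e=[-84,0,204] → ·  [on edge]
    (7,1)@(15, 3): e=[-60,0,180] → ·  [on edge]
    (6,2)@(13, 5): e=[-36,0,156] → ·  [on edge]
    (0,3)@(1, 7): e=[8,100,12] → #
    (1,3)@(3, 7): e=[4,80,36] → #
    (2,3)@(5, 7): e=[0,60,60] → #  [on edge]
    (3,3)@(7, 7): e=[-4,40,84] → ·
    (5,3)@(11, 7): e=[-12,0,132] → ·  [on edge]
    (0,4)@(1, 9): e=[28,80,12] → #
    (3,4)@(7, 9): e=[16,20,84] → #
    (4,4)@(9, 9): e=[12,0,108] → #  [on edge]
    (5,4)@(11, 9): e=[8,-20,132] → ·
    (7,4)@(15, 9): e=[0,-60,180] → ·  [on edge]
    (3,5)@(7, 11): e=[36,0,84] → #  [on edge]
    (2,6)@(5, 13): e=[60,0,60] → #  [on edge]
    (1,7)@(3, 15): e=[84,0,36] → #  [on edge]
    (0,8)@(1, 17): e=[108,0,12] → #  [on edge]
  covered (18 px):
    · · · · · · · · · · · ·
    · · · · · · · · · · · ·
    · · · · · · · · · · · ·
    # # # · · · · · · · · ·
    # # # # # · · · · · · ·
    # # # # · · · · · · · ·
    # # # · · · · · · · · ·
    # # · · · · · · · · · ·
    # · · · · · · · · · · ·
T3:
  2·area = 79  (B↔C swapped to make it positive)
  edge (8, 6)→(23, 2): d=(15,-4) inclusive
  edge (23, 2)→(9, 11): d=(-14,9) inclusive
  edge (9, 11)→(8, 6): d=(-1,-5) inclusive
    (3,0)@(7, 1): e=[-79,158,0] → ·  [on edge]
    (10,1)@(21, 3): e=[7,4,68] → #
    (11,1)@(23, 3): e=[15,-14,78] → ·
    (6,2)@(13, 5): e=[5,48,26] → #
    (7,2)@(15, 5): e=[13,30,36] → #
    (8,2)@(17, 5): e=[21,12,46] → #
    (9,2)@(19, 5): e=[29,-6,56] → ·
    (10,2)@(21, 5): e=[37,-24,66] → ·
    (4,3)@(9, 7): e=[19,56,4] → #
    (5,3)@(11, 7): e=[27,38,14] → #
    (8,3)@(17, 7): e=[51,-16,44] → ·
    (4,4)@(9, 9): e=[49,28,2] → #
    (4,5)@(9, 11): e=[79,0,0] → #  [on edge]
  covered (11 px):
    · · · · · · · · · · · ·
    · · · · · · · · · · # ·
    · · · · · · # # # · · ·
    · · · · # # # # · · · ·
    · · · · # # · · · · · ·
    · · · · # · · · · · · ·
    · · · · · · · · · · · ·
    · · · · · · · · · · · ·
    · · · · · · · · · · · ·

Final: [8,34,22]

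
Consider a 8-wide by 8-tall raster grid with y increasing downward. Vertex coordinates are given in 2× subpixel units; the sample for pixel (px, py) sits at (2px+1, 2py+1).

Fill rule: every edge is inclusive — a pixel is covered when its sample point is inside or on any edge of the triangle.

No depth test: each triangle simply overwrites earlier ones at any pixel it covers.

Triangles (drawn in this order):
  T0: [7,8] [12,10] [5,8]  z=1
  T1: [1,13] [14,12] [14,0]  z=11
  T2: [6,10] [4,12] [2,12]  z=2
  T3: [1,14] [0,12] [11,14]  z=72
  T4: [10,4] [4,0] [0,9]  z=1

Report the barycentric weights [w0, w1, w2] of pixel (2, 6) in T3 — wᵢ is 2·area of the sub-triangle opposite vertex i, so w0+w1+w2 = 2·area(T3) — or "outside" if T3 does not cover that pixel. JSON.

T0:
  2·area = 4
  edge (7, 8)→(12, 10): d=(5,2) inclusive
  edge (12, 10)→(5, 8): d=(-7,-2) inclusive
  edge (5, 8)→(7, 8): d=(2,0) inclusive
    (4,4)@(9, 9): e=[1,1,2] → █
    (5,4)@(11, 9): e=[-3,5,2] → ·
    (4,5)@(9, 11): e=[11,-13,6] → ·
  covered (1 px):
    · · · · · · · ·
    · · · · · · · ·
    · · · · · · · ·
    · · · · · · · ·
    · · · · █ · · ·
    · · · · · · · ·
    · · · · · · · ·
    · · · · · · · ·
T1:
  2·area = 156  (B↔C swapped to make it positive)
  edge (1, 13)→(14, 0): d=(13,-13) inclusive
  edge (14, 0)→(14, 12): d=(0,12) inclusive
  edge (14, 12)→(1, 13): d=(-13,1) inclusive
    (6,0)@(13, 1): e=[0,12,144] → █  [on edge]
    (7,0)@(15, 1): e=[26,-12,142] → ·
    (5,1)@(11, 3): e=[0,36,120] → █  [on edge]
    (7,1)@(15, 3): e=[52,-12,116] → ·
    (4,2)@(9, 5): e=[0,60,96] → █  [on edge]
    (7,2)@(15, 5): e=[78,-12,90] → ·
    (3,3)@(7, 7): e=[0,84,72] → █  [on edge]
    (7,3)@(15, 7): e=[104,-12,64] → ·
    (2,4)@(5, 9): e=[0,108,48] → █  [on edge]
    (7,4)@(15, 9): e=[130,-12,38] → ·
    (1,5)@(3, 11): e=[0,132,24] → █  [on edge]
    (7,5)@(15, 11): e=[156,-12,12] → ·
    (0,6)@(1, 13): e=[0,156,0] → █  [on edge]
  covered (22 px):
    · · · · · · █ ·
    · · · · · █ █ ·
    · · · · █ █ █ ·
    · · · █ █ █ █ ·
    · · █ █ █ █ █ ·
    · █ █ █ █ █ █ ·
    █ · · · · · · ·
    · · · · · · · ·
T2:
  2·area = 4
  edge (6, 10)→(4, 12): d=(-2,2) inclusive
  edge (4, 12)→(2, 12): d=(-2,0) inclusive
  edge (2, 12)→(6, 10): d=(4,-2) inclusive
    (7,0)@(15, 1): e=[0,22,-18] → ·  [on edge]
    (6,1)@(13, 3): e=[0,18,-14] → ·  [on edge]
    (5,2)@(11, 5): e=[0,14,-10] → ·  [on edge]
    (4,3)@(9, 7): e=[0,10,-6] → ·  [on edge]
    (3,4)@(7, 9): e=[0,6,-2] → ·  [on edge]
    (2,5)@(5, 11): e=[0,2,2] → █  [on edge]
    (3,5)@(7, 11): e=[-4,2,6] → ·
    (1,6)@(3, 13): e=[0,-2,6] → ·  [on edge]
    (2,6)@(5, 13): e=[-4,-2,10] → ·
    (0,7)@(1, 15): e=[0,-6,10] → ·  [on edge]
  covered (1 px):
    · · · · · · · ·
    · · · · · · · ·
    · · · · · · · ·
    · · · · · · · ·
    · · · · · · · ·
    · · █ · · · · ·
    · · · · · · · ·
    · · · · · · · ·
T3:
  2·area = 20
  edge (1, 14)→(0, 12): d=(-1,-2) inclusive
  edge (0, 12)→(11, 14): d=(11,2) inclusive
  edge (11, 14)→(1, 14): d=(-10,0) inclusive
    (0,6)@(1, 13): e=[1,9,10] → █
    (1,6)@(3, 13): e=[5,5,10] → █
    (2,6)@(5, 13): e=[9,1,10] → █
    (3,6)@(7, 13): e=[13,-3,10] → ·
    (0,7)@(1, 15): e=[-1,31,-10] → ·
    (1,7)@(3, 15): e=[3,27,-10] → ·
    (2,7)@(5, 15): e=[7,23,-10] → ·
  covered (3 px):
    · · · · · · · ·
    · · · · · · · ·
    · · · · · · · ·
    · · · · · · · ·
    · · · · · · · ·
    · · · · · · · ·
    █ █ █ · · · · ·
    · · · · · · · ·
T4:
  2·area = 70  (B↔C swapped to make it positive)
  edge (10, 4)→(0, 9): d=(-10,5) inclusive
  edge (0, 9)→(4, 0): d=(4,-9) inclusive
  edge (4, 0)→(10, 4): d=(6,4) inclusive
    (2,0)@(5, 1): e=[55,13,2] → █
    (3,0)@(7, 1): e=[45,31,-6] → ·
    (1,1)@(3, 3): e=[45,3,22] → █
    (3,1)@(7, 3): e=[25,39,6] → █
    (4,1)@(9, 3): e=[15,57,-2] → ·
    (1,2)@(3, 5): e=[25,11,34] → █
    (4,2)@(9, 5): e=[-5,65,10] → ·
    (0,3)@(1, 7): e=[15,1,54] → █
    (2,3)@(5, 7): e=[-5,37,38] → ·
    (3,3)@(7, 7): e=[-15,55,30] → ·
    (0,4)@(1, 9): e=[-5,9,66] → ·
    (1,4)@(3, 9): e=[-15,27,58] → ·
  covered (9 px):
    · · █ · · · · ·
    · █ █ █ · · · ·
    · █ █ █ · · · ·
    █ █ · · · · · ·
    · · · · · · · ·
    · · · · · · · ·
    · · · · · · · ·
    · · · · · · · ·

Result: [1,10,9]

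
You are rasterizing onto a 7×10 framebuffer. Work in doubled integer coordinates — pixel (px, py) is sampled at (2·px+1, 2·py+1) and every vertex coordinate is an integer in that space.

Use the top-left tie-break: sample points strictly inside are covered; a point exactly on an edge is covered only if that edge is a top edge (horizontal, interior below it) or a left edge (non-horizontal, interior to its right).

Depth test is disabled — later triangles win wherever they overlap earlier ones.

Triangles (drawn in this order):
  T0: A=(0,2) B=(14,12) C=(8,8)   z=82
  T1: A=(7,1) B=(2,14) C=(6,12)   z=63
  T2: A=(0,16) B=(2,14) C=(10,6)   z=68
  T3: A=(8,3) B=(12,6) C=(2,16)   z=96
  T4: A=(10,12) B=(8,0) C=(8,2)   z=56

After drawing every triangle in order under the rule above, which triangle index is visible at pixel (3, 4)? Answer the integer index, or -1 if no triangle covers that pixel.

T0:
  2·area = 4
  edge (0, 2)→(14, 12): d=(14,10) right/bottom  bias=-1
  edge (14, 12)→(8, 8): d=(-6,-4) top-left  bias=+0
  edge (8, 8)→(0, 2): d=(-8,-6) top-left  bias=+0
    (3,3)@(7, 7): e=[0,2,2] → ·  [on edge]
  covered (0 px):
    · · · · · · ·
    · · · · · · ·
    · · · · · · ·
    · · · · · · ·
    · · · · · · ·
    · · · · · · ·
    · · · · · · ·
    · · · · · · ·
    · · · · · · ·
    · · · · · · ·
T1:
  2·area = 42  (B↔C swapped to make it positive)
  edge (7, 1)→(6, 12): d=(-1,11) right/bottom  bias=-1
  edge (6, 12)→(2, 14): d=(-4,2) right/bottom  bias=-1
  edge (2, 14)→(7, 1): d=(5,-13) top-left  bias=+0
    (3,0)@(7, 1): e=[0,42,0] → ·  [on edge]
    (2,3)@(5, 7): e=[16,22,4] → █
    (3,3)@(7, 7): e=[-6,18,30] → ·
    (2,4)@(5, 9): e=[14,14,14] → █
    (3,4)@(7, 9): e=[-8,10,40] → ·
    (2,5)@(5, 11): e=[12,6,24] → █
    (3,5)@(7, 11): e=[-10,2,50] → ·
    (1,6)@(3, 13): e=[32,2,8] → █
    (2,6)@(5, 13): e=[10,-2,34] → ·
    (1,7)@(3, 15): e=[30,-6,18] → ·
  covered (4 px):
    · · · · · · ·
    · · · · · · ·
    · · · · · · ·
    · · █ · · · ·
    · · █ · · · ·
    · · █ · · · ·
    · █ · · · · ·
    · · · · · · ·
    · · · · · · ·
    · · · · · · ·
T2:
  degenerate (2·area = 0) — covers nothing
T3:
  2·area = 70
  edge (8, 3)→(12, 6): d=(4,3) right/bottom  bias=-1
  edge (12, 6)→(2, 16): d=(-10,10) right/bottom  bias=-1
  edge (2, 16)→(8, 3): d=(6,-13) top-left  bias=+0
    (4,2)@(9, 5): e=[5,40,25] → █
    (5,2)@(11, 5): e=[-1,20,51] → ·
    (6,2)@(13, 5): e=[-7,0,77] → ·  [on edge]
    (3,3)@(7, 7): e=[19,40,11] → █
    (5,3)@(11, 7): e=[7,0,63] → ·  [on edge]
    (3,4)@(7, 9): e=[27,20,23] → █
    (4,4)@(9, 9): e=[21,0,49] → ·  [on edge]
    (2,5)@(5, 11): e=[41,20,9] → █
    (3,5)@(7, 11): e=[35,0,35] → ·  [on edge]
    (2,6)@(5, 13): e=[49,0,21] → ·  [on edge]
    (1,7)@(3, 15): e=[63,0,7] → ·  [on edge]
    (0,8)@(1, 17): e=[77,0,-7] → ·  [on edge]
  covered (5 px):
    · · · · · · ·
    · · · · · · ·
    · · · · █ · ·
    · · · █ █ · ·
    · · · █ · · ·
    · · █ · · · ·
    · · · · · · ·
    · · · · · · ·
    · · · · · · ·
    · · · · · · ·
T4:
  2·area = 4  (B↔C swapped to make it positive)
  edge (10, 12)→(8, 2): d=(-2,-10) top-left  bias=+0
  edge (8, 2)→(8, 0): d=(0,-2) top-left  bias=+0
  edge (8, 0)→(10, 12): d=(2,12) right/bottom  bias=-1
    (4,3)@(9, 7): e=[0,2,2] → █  [on edge]
    (5,3)@(11, 7): e=[20,6,-22] → ·
    (4,4)@(9, 9): e=[-4,2,6] → ·
    (5,8)@(11, 17): e=[0,6,-2] → ·  [on edge]
  covered (1 px):
    · · · · · · ·
    · · · · · · ·
    · · · · · · ·
    · · · · █ · ·
    · · · · · · ·
    · · · · · · ·
    · · · · · · ·
    · · · · · · ·
    · · · · · · ·
    · · · · · · ·

Z-buffer (winner per pixel, '.' = empty):
  . . . . . . .
  . . . . . . .
  . . . . 3 . .
  . . 1 3 4 . .
  . . 1 3 . . .
  . . 3 . . . .
  . 1 . . . . .
  . . . . . . .
  . . . . . . .
  . . . . . . .

Final: 3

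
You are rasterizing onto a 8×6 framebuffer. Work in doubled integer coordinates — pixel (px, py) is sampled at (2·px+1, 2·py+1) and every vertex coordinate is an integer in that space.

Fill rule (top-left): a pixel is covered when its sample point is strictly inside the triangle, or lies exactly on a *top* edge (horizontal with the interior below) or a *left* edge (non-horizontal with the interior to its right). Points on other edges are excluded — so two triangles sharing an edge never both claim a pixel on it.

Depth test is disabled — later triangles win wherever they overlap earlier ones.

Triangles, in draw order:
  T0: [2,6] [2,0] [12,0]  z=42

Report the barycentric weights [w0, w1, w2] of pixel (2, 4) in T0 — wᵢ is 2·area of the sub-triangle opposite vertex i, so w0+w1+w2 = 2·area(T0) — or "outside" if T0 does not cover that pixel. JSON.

T0:
  2·area = 60
  edge (2, 6)→(2, 0): d=(0,-6) top-left  bias=+0
  edge (2, 0)→(12, 0): d=(10,0) top-left  bias=+0
  edge (12, 0)→(2, 6): d=(-10,6) right/bottom  bias=-1
    (1,0)@(3, 1): e=[6,10,44] → #
    (2,0)@(5, 1): e=[18,10,32] → #
    (3,0)@(7, 1): e=[30,10,20] → #
    (4,0)@(9, 1): e=[42,10,8] → #
    (5,0)@(11, 1): e=[54,10,-4] → ·
    (1,1)@(3, 3): e=[6,30,24] → #
    (3,1)@(7, 3): e=[30,30,0] → ·  [on edge]
    (4,1)@(9, 3): e=[42,30,-12] → ·
    (1,2)@(3, 5): e=[6,50,4] → #
    (2,2)@(5, 5): e=[18,50,-8] → ·
    (1,3)@(3, 7): e=[6,70,-16] → ·
  covered (7 px):
    · # # # # · · ·
    · # # · · · · ·
    · # · · · · · ·
    · · · · · · · ·
    · · · · · · · ·
    · · · · · · · ·

Result: "outside"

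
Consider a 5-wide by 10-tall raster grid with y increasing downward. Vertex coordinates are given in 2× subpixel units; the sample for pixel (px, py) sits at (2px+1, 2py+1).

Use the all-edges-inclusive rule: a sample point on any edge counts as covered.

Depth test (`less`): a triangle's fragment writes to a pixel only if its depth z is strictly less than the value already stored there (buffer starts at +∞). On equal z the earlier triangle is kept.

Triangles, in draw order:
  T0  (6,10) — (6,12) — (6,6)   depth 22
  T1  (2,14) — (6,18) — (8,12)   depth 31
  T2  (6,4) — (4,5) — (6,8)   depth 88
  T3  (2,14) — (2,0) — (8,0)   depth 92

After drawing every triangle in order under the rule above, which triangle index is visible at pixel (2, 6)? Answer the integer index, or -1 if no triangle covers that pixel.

T0:
  degenerate (2·area = 0) — covers nothing
T1:
  2·area = 32  (B↔C swapped to make it positive)
  edge (2, 14)→(8, 12): d=(6,-2) inclusive
  edge (8, 12)→(6, 18): d=(-2,6) inclusive
  edge (6, 18)→(2, 14): d=(-4,-4) inclusive
    (4,4)@(9, 9): e=[-16,0,48] → ·  [on edge]
    (0,6)@(1, 13): e=[-8,40,0] → ·  [on edge]
    (2,6)@(5, 13): e=[0,16,16] → █  [on edge]
    (3,6)@(7, 13): e=[4,4,24] → █
    (4,6)@(9, 13): e=[8,-8,32] → ·
    (1,7)@(3, 15): e=[8,24,0] → █  [on edge]
    (3,7)@(7, 15): e=[16,0,16] → █  [on edge]
    (4,7)@(9, 15): e=[20,-12,24] → ·
    (1,8)@(3, 17): e=[20,20,-8] → ·
    (2,8)@(5, 17): e=[24,8,0] → █  [on edge]
    (3,8)@(7, 17): e=[28,-4,8] → ·
    (2,9)@(5, 19): e=[36,4,-8] → ·
    (3,9)@(7, 19): e=[40,-8,0] → ·  [on edge]
  covered (6 px):
    · · · · ·
    · · · · ·
    · · · · ·
    · · · · ·
    · · · · ·
    · · · · ·
    · · █ █ ·
    · █ █ █ ·
    · · █ · ·
    · · · · ·
T2:
  2·area = 8  (B↔C swapped to make it positive)
  edge (6, 4)→(6, 8): d=(0,4) inclusive
  edge (6, 8)→(4, 5): d=(-2,-3) inclusive
  edge (4, 5)→(6, 4): d=(2,-1) inclusive
    (2,2)@(5, 5): e=[4,3,1] → █
    (3,2)@(7, 5): e=[-4,9,3] → ·
    (2,3)@(5, 7): e=[4,-1,5] → ·
  covered (1 px):
    · · · · ·
    · · · · ·
    · · █ · ·
    · · · · ·
    · · · · ·
    · · · · ·
    · · · · ·
    · · · · ·
    · · · · ·
    · · · · ·
T3:
  2·area = 84
  edge (2, 14)→(2, 0): d=(0,-14) inclusive
  edge (2, 0)→(8, 0): d=(6,0) inclusive
  edge (8, 0)→(2, 14): d=(-6,14) inclusive
    (1,0)@(3, 1): e=[14,6,64] → █
    (2,0)@(5, 1): e=[42,6,36] → █
    (3,0)@(7, 1): e=[70,6,8] → █
    (4,0)@(9, 1): e=[98,6,-20] → ·
    (1,1)@(3, 3): e=[14,18,52] → █
    (3,1)@(7, 3): e=[70,18,-4] → ·
    (1,2)@(3, 5): e=[14,30,40] → █
    (3,2)@(7, 5): e=[70,30,-16] → ·
    (1,3)@(3, 7): e=[14,42,28] → █
    (2,3)@(5, 7): e=[42,42,0] → █  [on edge]
    (3,3)@(7, 7): e=[70,42,-28] → ·
    (1,4)@(3, 9): e=[14,54,16] → █
  covered (11 px):
    · █ █ █ ·
    · █ █ · ·
    · █ █ · ·
    · █ █ · ·
    · █ · · ·
    · █ · · ·
    · · · · ·
    · · · · ·
    · · · · ·
    · · · · ·

Z-buffer (winner per pixel, '.' = empty):
  . 3 3 3 .
  . 3 3 . .
  . 3 2 . .
  . 3 3 . .
  . 3 . . .
  . 3 . . .
  . . 1 1 .
  . 1 1 1 .
  . . 1 . .
  . . . . .

Result: 1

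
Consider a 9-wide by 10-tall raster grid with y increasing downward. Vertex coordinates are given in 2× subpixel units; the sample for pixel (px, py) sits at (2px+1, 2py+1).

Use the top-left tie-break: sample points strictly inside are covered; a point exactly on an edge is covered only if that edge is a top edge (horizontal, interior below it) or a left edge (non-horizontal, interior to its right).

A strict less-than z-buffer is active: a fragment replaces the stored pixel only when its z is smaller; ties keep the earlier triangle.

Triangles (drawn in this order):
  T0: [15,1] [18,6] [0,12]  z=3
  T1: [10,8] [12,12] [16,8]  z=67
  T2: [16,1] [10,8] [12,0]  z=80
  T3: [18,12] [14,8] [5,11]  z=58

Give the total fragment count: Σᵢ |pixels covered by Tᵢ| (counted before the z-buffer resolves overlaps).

T0:
  2·area = 108
  edge (15, 1)→(18, 6): d=(3,5) right/bottom  bias=-1
  edge (18, 6)→(0, 12): d=(-18,6) right/bottom  bias=-1
  edge (0, 12)→(15, 1): d=(15,-11) top-left  bias=+0
    (7,0)@(15, 1): e=[0,108,0] → .  [on edge]
    (6,1)@(13, 3): e=[16,84,8] → X
    (7,1)@(15, 3): e=[6,72,30] → X
    (8,1)@(17, 3): e=[-4,60,52] → .
    (5,2)@(11, 5): e=[32,60,16] → X
    (8,2)@(17, 5): e=[2,24,82] → X
    (3,3)@(7, 7): e=[58,48,2] → X
    (4,3)@(9, 7): e=[48,36,24] → X
    (7,3)@(15, 7): e=[18,0,90] → .  [on edge]
    (8,3)@(17, 7): e=[8,-12,112] → .
    (2,4)@(5, 9): e=[74,24,10] → X
    (4,4)@(9, 9): e=[54,0,54] → .  [on edge]
    (1,5)@(3, 11): e=[90,0,18] → .  [on edge]
  covered (12 px):
    . . . . . . . . .
    . . . . . . X X .
    . . . . . X X X X
    . . . X X X X . .
    . . X X . . . . .
    . . . . . . . . .
    . . . . . . . . .
    . . . . . . . . .
    . . . . . . . . .
    . . . . . . . . .
T1:
  2·area = 24  (B↔C swapped to make it positive)
  edge (10, 8)→(16, 8): d=(6,0) top-left  bias=+0
  edge (16, 8)→(12, 12): d=(-4,4) right/bottom  bias=-1
  edge (12, 12)→(10, 8): d=(-2,-4) top-left  bias=+0
    (8,3)@(17, 7): e=[-6,0,30] → .  [on edge]
    (5,4)@(11, 9): e=[6,16,2] → X
    (6,4)@(13, 9): e=[6,8,10] → X
    (7,4)@(15, 9): e=[6,0,18] → .  [on edge]
    (5,5)@(11, 11): e=[18,8,-2] → .
    (6,5)@(13, 11): e=[18,0,6] → .  [on edge]
    (5,6)@(11, 13): e=[30,0,-6] → .  [on edge]
    (4,7)@(9, 15): e=[42,0,-18] → .  [on edge]
    (3,8)@(7, 17): e=[54,0,-30] → .  [on edge]
    (2,9)@(5, 19): e=[66,0,-42] → .  [on edge]
  covered (2 px):
    . . . . . . . . .
    . . . . . . . . .
    . . . . . . . . .
    . . . . . . . . .
    . . . . . X X . .
    . . . . . . . . .
    . . . . . . . . .
    . . . . . . . . .
    . . . . . . . . .
    . . . . . . . . .
T2:
  2·area = 34
  edge (16, 1)→(10, 8): d=(-6,7) right/bottom  bias=-1
  edge (10, 8)→(12, 0): d=(2,-8) top-left  bias=+0
  edge (12, 0)→(16, 1): d=(4,1) right/bottom  bias=-1
    (6,0)@(13, 1): e=[21,10,3] → X
    (7,0)@(15, 1): e=[7,26,1] → X
    (8,0)@(17, 1): e=[-7,42,-1] → .
    (6,1)@(13, 3): e=[9,14,11] → X
    (7,1)@(15, 3): e=[-5,30,9] → .
    (5,2)@(11, 5): e=[11,2,21] → X
    (6,2)@(13, 5): e=[-3,18,19] → .
    (5,3)@(11, 7): e=[-1,6,29] → .
  covered (4 px):
    . . . . . . X X .
    . . . . . . X . .
    . . . . . X . . .
    . . . . . . . . .
    . . . . . . . . .
    . . . . . . . . .
    . . . . . . . . .
    . . . . . . . . .
    . . . . . . . . .
    . . . . . . . . .
T3:
  2·area = 48  (B↔C swapped to make it positive)
  edge (18, 12)→(5, 11): d=(-13,-1) top-left  bias=+0
  edge (5, 11)→(14, 8): d=(9,-3) top-left  bias=+0
  edge (14, 8)→(18, 12): d=(4,4) right/bottom  bias=-1
    (3,0)@(7, 1): e=[132,-84,0] → .  [on edge]
    (4,1)@(9, 3): e=[108,-60,0] → .  [on edge]
    (5,2)@(11, 5): e=[84,-36,0] → .  [on edge]
    (6,3)@(13, 7): e=[60,-12,0] → .  [on edge]
    (8,3)@(17, 7): e=[64,0,-16] → .  [on edge]
    (5,4)@(11, 9): e=[32,0,16] → X  [on edge]
    (6,4)@(13, 9): e=[34,6,8] → X
    (7,4)@(15, 9): e=[36,12,0] → .  [on edge]
    (2,5)@(5, 11): e=[0,0,48] → X  [on edge]
    (3,5)@(7, 11): e=[2,6,40] → X
    (4,5)@(9, 11): e=[4,12,32] → X
    (7,5)@(15, 11): e=[10,30,8] → X
    (8,5)@(17, 11): e=[12,36,0] → .  [on edge]
  covered (8 px):
    . . . . . . . . .
    . . . . . . . . .
    . . . . . . . . .
    . . . . . . . . .
    . . . . . X X . .
    . . X X X X X X .
    . . . . . . . . .
    . . . . . . . . .
    . . . . . . . . .
    . . . . . . . . .

Answer: 26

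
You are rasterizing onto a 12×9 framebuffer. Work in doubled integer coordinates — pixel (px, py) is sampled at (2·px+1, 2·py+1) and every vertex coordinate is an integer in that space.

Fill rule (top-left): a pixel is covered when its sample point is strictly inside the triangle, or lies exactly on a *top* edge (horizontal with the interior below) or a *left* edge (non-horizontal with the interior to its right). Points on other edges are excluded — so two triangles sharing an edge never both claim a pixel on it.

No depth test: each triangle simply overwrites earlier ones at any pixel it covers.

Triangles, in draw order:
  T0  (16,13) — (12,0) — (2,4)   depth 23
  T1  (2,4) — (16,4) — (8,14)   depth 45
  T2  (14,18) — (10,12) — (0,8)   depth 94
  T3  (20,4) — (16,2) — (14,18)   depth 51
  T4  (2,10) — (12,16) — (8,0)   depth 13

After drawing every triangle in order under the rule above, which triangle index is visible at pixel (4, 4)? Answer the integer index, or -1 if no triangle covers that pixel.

T0:
  2·area = 146  (B↔C swapped to make it positive)
  edge (16, 13)→(2, 4): d=(-14,-9) top-left  bias=+0
  edge (2, 4)→(12, 0): d=(10,-4) top-left  bias=+0
  edge (12, 0)→(16, 13): d=(4,13) right/bottom  bias=-1
    (5,0)@(11, 1): e=[123,6,17] → X
    (6,0)@(13, 1): e=[141,14,-9] → .
    (2,1)@(5, 3): e=[41,2,103] → X
    (3,1)@(7, 3): e=[59,10,77] → X
    (4,1)@(9, 3): e=[77,18,51] → X
    (6,1)@(13, 3): e=[113,34,-1] → .
    (2,2)@(5, 5): e=[13,22,111] → X
    (6,2)@(13, 5): e=[85,54,7] → X
    (7,2)@(15, 5): e=[103,62,-19] → .
    (2,3)@(5, 7): e=[-15,42,119] → .
    (3,3)@(7, 7): e=[3,50,93] → X
    (7,3)@(15, 7): e=[75,82,-11] → .
  covered (18 px):
    . . . . . X . . . . . .
    . . X X X X . . . . . .
    . . X X X X X . . . . .
    . . . X X X X . . . . .
    . . . . . X X . . . . .
    . . . . . . X X . . . .
    . . . . . . . . . . . .
    . . . . . . . . . . . .
    . . . . . . . . . . . .
T1:
  2·area = 140
  edge (2, 4)→(16, 4): d=(14,0) top-left  bias=+0
  edge (16, 4)→(8, 14): d=(-8,10) right/bottom  bias=-1
  edge (8, 14)→(2, 4): d=(-6,-10) top-left  bias=+0
    (1,2)@(3, 5): e=[14,122,4] → X
    (2,2)@(5, 5): e=[14,102,24] → X
    (3,2)@(7, 5): e=[14,82,44] → X
    (4,2)@(9, 5): e=[14,62,64] → X
    (5,2)@(11, 5): e=[14,42,84] → X
    (6,2)@(13, 5): e=[14,22,104] → X
    (7,2)@(15, 5): e=[14,2,124] → X
    (8,2)@(17, 5): e=[14,-18,144] → .
    (1,3)@(3, 7): e=[42,106,-8] → .
    (2,3)@(5, 7): e=[42,86,12] → X
    (7,3)@(15, 7): e=[42,-14,112] → .
    (2,4)@(5, 9): e=[70,70,0] → X  [on edge]
  covered (18 px):
    . . . . . . . . . . . .
    . . . . . . . . . . . .
    . X X X X X X X . . . .
    . . X X X X X . . . . .
    . . X X X X . . . . . .
    . . . X X . . . . . . .
    . . . . . . . . . . . .
    . . . . . . . . . . . .
    . . . . . . . . . . . .
T2:
  2·area = 44  (B↔C swapped to make it positive)
  edge (14, 18)→(0, 8): d=(-14,-10) top-left  bias=+0
  edge (0, 8)→(10, 12): d=(10,4) right/bottom  bias=-1
  edge (10, 12)→(14, 18): d=(4,6) right/bottom  bias=-1
    (2,5)@(5, 11): e=[8,10,26] → X
    (3,5)@(7, 11): e=[28,2,14] → X
    (4,5)@(9, 11): e=[48,-6,2] → .
    (2,6)@(5, 13): e=[-20,30,34] → .
    (3,6)@(7, 13): e=[0,22,22] → X  [on edge]
    (4,6)@(9, 13): e=[20,14,10] → X
    (5,6)@(11, 13): e=[40,6,-2] → .
    (3,7)@(7, 15): e=[-28,42,30] → .
    (4,7)@(9, 15): e=[-8,34,18] → .
    (5,7)@(11, 15): e=[12,26,6] → X
    (6,7)@(13, 15): e=[32,18,-6] → .
    (5,8)@(11, 17): e=[-16,46,14] → .
  covered (6 px):
    . . . . . . . . . . . .
    . . . . . . . . . . . .
    . . . . . . . . . . . .
    . . . . . . . . . . . .
    . . . . . . . . . . . .
    . . X X . . . . . . . .
    . . . X X . . . . . . .
    . . . . . X . . . . . .
    . . . . . . X . . . . .
T3:
  2·area = 68  (B↔C swapped to make it positive)
  edge (20, 4)→(14, 18): d=(-6,14) right/bottom  bias=-1
  edge (14, 18)→(16, 2): d=(2,-16) top-left  bias=+0
  edge (16, 2)→(20, 4): d=(4,2) right/bottom  bias=-1
    (8,1)@(17, 3): e=[48,18,2] → X
    (9,1)@(19, 3): e=[20,50,-2] → .
    (8,2)@(17, 5): e=[36,22,10] → X
    (9,2)@(19, 5): e=[8,54,6] → X
    (10,2)@(21, 5): e=[-20,86,2] → .
    (8,3)@(17, 7): e=[24,26,18] → X
    (9,3)@(19, 7): e=[-4,58,14] → .
    (8,4)@(17, 9): e=[12,30,26] → X
    (9,4)@(19, 9): e=[-16,62,22] → .
    (7,5)@(15, 11): e=[28,2,38] → X
    (8,5)@(17, 11): e=[0,34,34] → .  [on edge]
    (7,6)@(15, 13): e=[16,6,46] → X
  covered (8 px):
    . . . . . . . . . . . .
    . . . . . . . . X . . .
    . . . . . . . . X X . .
    . . . . . . . . X . . .
    . . . . . . . . X . . .
    . . . . . . . X . . . .
    . . . . . . . X . . . .
    . . . . . . . X . . . .
    . . . . . . . . . . . .
T4:
  2·area = 136  (B↔C swapped to make it positive)
  edge (2, 10)→(8, 0): d=(6,-10) top-left  bias=+0
  edge (8, 0)→(12, 16): d=(4,16) right/bottom  bias=-1
  edge (12, 16)→(2, 10): d=(-10,-6) top-left  bias=+0
    (3,1)@(7, 3): e=[8,28,100] → X
    (4,1)@(9, 3): e=[28,-4,112] → .
    (2,2)@(5, 5): e=[0,68,68] → X  [on edge]
    (4,2)@(9, 5): e=[40,4,92] → X
    (5,2)@(11, 5): e=[60,-28,104] → .
    (2,3)@(5, 7): e=[12,76,48] → X
    (5,3)@(11, 7): e=[72,-20,84] → .
    (1,4)@(3, 9): e=[4,116,16] → X
    (5,4)@(11, 9): e=[84,-12,64] → .
    (1,5)@(3, 11): e=[16,124,-4] → .
    (2,5)@(5, 11): e=[36,92,8] → X
    (5,5)@(11, 11): e=[96,-4,44] → .
    (3,6)@(7, 13): e=[68,68,0] → X  [on edge]
  covered (18 px):
    . . . . . . . . . . . .
    . . . X . . . . . . . .
    . . X X X . . . . . . .
    . . X X X . . . . . . .
    . X X X X . . . . . . .
    . . X X X . . . . . . .
    . . . X X X . . . . . .
    . . . . . X . . . . . .
    . . . . . . . . . . . .

Z-buffer (winner per pixel, '.' = empty):
  . . . . . 0 . . . . . .
  . . 0 4 0 0 . . 3 . . .
  . 1 4 4 4 1 1 1 3 3 . .
  . . 4 4 4 1 1 . 3 . . .
  . 4 4 4 4 1 0 . 3 . . .
  . . 4 4 4 . 0 3 . . . .
  . . . 4 4 4 . 3 . . . .
  . . . . . 4 . 3 . . . .
  . . . . . . 2 . . . . .

Final: 4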